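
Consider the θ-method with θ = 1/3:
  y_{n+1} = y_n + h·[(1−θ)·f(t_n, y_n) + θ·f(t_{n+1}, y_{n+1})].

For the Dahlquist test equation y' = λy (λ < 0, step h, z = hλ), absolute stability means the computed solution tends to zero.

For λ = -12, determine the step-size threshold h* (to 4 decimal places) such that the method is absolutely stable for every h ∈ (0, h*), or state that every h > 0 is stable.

On y'=λy, z=hλ:
  y_{n+1} = y_n + z·[2/3·y_n + 1/3·y_{n+1}] ⇒ (1 − 1/3z)y_{n+1} = (1 + 2/3z)y_n
  so R(z) = (1 + 2/3z)/(1 − 1/3z).

Boundary: |R(x)|=1, x<0.
x=-0.63: |R|=0.4793
R=−1: 1+2/3x = −1+1/3x ⇒ -1/3x=2 ⇒ x=2/(-1/3)=-6.0000
Confirm numerically:
  x=-4.811: |R|=0.84778 <1
  x=-3.513: |R|=0.61815 <1
  x=-2.831: |R|=0.45653 <1
  x=-6.597: |R|=1.06221 >1
  x=-6.123: |R|=1.01348 >1
  x=-6.079: |R|=1.00870 >1
So |R|<1 on (-6.0000, 0).

(-6.0000,0); λ=-12 ⇒ h* = (6)/12 = 0.5000.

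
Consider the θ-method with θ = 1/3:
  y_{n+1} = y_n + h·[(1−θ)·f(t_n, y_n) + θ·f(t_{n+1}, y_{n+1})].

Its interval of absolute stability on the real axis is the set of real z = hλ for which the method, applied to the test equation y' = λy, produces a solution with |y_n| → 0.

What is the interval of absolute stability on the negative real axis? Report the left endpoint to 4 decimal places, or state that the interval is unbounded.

(-6.0000, 0).

Set f=λy, z=hλ:
  y_{n+1} = y_n + z·[2/3·y_n + 1/3·y_{n+1}] ⇒ (1 − 1/3z)y_{n+1} = (1 + 2/3z)y_n
  Hence R(z) = (1 + 2/3z)/(1 − 1/3z).

Need |R(x)|<1, x<0.
x=-1.56: |R|=0.0263
R=−1: 1+2/3x = −1+1/3x ⇒ -1/3x=2 ⇒ x=2/(-1/3)=-6.0000
Confirm numerically:
  x=-5.839: |R|=0.98179 <1
  x=-5.457: |R|=0.93579 <1
  x=-3.518: |R|=0.61921 <1
  x=-3.344: |R|=0.58134 <1
  x=-6.307: |R|=1.03299 >1
  x=-6.184: |R|=1.02003 >1
Interval (-6.0000, 0).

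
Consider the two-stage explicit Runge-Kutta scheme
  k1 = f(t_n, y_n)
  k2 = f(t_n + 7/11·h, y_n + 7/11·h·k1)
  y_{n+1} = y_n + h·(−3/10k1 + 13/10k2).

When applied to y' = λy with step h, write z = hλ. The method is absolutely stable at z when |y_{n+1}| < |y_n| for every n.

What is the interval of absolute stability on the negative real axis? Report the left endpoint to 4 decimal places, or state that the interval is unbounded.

On y'=λy, z=hλ:
  k1=λy_n ⇒ h·k1=z·y_n;  k2=λ(1+7/11z)y_n ⇒ h·k2=z(1+7/11z)y_n
  y_{n+1}/y_n = 1 − 3/10z + 13/10z(1+7/11z) = 1 + z + 91/110z²
  so R(z) = 1 + z + 91/110z².

Solve |R(x)|<1 on ℝ⁻.
x=-1.46: |R|=1.3034
R=1: x+91/110x²=0 ⇒ x=−110/91=-1.2088; min R=1−1/(4·91/110)=0.6978>−1
Confirm numerically:
  x=-1.152: |R|=0.94588 <1
  x=-0.712: |R|=0.70738 <1
  x=-0.689: |R|=0.70372 <1
  x=-1.730: |R|=1.74594 >1
  x=-1.468: |R|=1.31479 >1
  x=-1.465: |R|=1.31051 >1
Interval (-1.2088, 0).

z∈(-1.2088,0).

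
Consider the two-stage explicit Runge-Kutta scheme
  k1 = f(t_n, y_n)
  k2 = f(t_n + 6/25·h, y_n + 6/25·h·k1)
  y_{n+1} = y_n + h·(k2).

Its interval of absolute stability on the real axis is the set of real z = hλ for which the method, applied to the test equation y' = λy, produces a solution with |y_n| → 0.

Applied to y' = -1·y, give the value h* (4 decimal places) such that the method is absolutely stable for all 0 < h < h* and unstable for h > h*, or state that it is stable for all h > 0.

(-4.1667,0); λ=-1 ⇒ h* = (25/6)/1 = 4.1667.

Set f=λy, z=hλ:
  k1=λy_n ⇒ h·k1=z·y_n;  k2=λ(1+6/25z)y_n ⇒ h·k2=z(1+6/25z)y_n
  y_{n+1}/y_n = 1 + z(1+6/25z) = 1 + z + 6/25z²
  R(z) = 1 + z + 6/25z².

Solve |R(x)|<1 on ℝ⁻.
x=-1.72: |R|=0.0100
R=1: x+6/25x²=0 ⇒ x=−25/6=-4.1667; min R=1−1/(4·6/25)=-0.0417>−1
Confirm numerically:
  x=-3.387: |R|=0.36622 <1
  x=-3.313: |R|=0.32123 <1
  x=-3.116: |R|=0.21427 <1
  x=-2.125: |R|=0.04125 <1
  x=-4.725: |R|=1.63315 >1
  x=-4.509: |R|=1.37046 >1
Interval (-4.1667, 0).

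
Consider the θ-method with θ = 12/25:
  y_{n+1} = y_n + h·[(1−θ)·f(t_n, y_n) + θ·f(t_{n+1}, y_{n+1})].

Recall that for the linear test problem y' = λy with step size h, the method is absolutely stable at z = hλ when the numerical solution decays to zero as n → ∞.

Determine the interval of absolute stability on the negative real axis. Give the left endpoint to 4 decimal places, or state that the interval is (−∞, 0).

z∈(-50.0000,0).

On y'=λy, z=hλ:
  y_{n+1} = y_n + z·[13/25·y_n + 12/25·y_{n+1}] ⇒ (1 − 12/25z)y_{n+1} = (1 + 13/25z)y_n
  R(z) = (1 + 13/25z)/(1 − 12/25z).

Solve |R(x)|<1 on ℝ⁻.
x=-1: |R|=0.3243
R=−1: 1+13/25x = −1+12/25x ⇒ -1/25x=2 ⇒ x=2/(-1/25)=-50.0000
Confirm numerically:
  x=-44.150: |R|=0.98946 <1
  x=-43.401: |R|=0.98791 <1
  x=-38.886: |R|=0.97739 <1
  x=-26.162: |R|=0.92967 <1
  x=-50.265: |R|=1.00042 >1
  x=-50.157: |R|=1.00025 >1
Stable set (-50.0000, 0).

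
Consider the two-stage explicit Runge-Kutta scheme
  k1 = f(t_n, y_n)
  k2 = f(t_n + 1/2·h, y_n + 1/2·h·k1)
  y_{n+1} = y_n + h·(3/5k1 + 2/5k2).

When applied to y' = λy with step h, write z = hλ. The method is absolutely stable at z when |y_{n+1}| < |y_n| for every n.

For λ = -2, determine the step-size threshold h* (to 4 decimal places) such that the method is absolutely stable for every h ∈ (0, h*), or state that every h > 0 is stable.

On y'=λy, z=hλ:
  k1=λy_n ⇒ h·k1=z·y_n;  k2=λ(1+1/2z)y_n ⇒ h·k2=z(1+1/2z)y_n
  y_{n+1}/y_n = 1 + 3/5z + 2/5z(1+1/2z) = 1 + z + 1/5z²
  R(z) = 1 + z + 1/5z².

Need |R(x)|<1, x<0.
x=-0.86: |R|=0.2879
R=1: x+1/5x²=0 ⇒ x=−5=-5.0000; min R=1−1/(4·1/5)=-0.2500>−1
Confirm numerically:
  x=-4.046: |R|=0.22802 <1
  x=-4.041: |R|=0.22494 <1
  x=-3.185: |R|=0.15616 <1
  x=-3.170: |R|=0.16022 <1
  x=-5.391: |R|=1.42158 >1
  x=-5.348: |R|=1.37222 >1
  x=-5.201: |R|=1.20908 >1
So |R|<1 on (-5.0000, 0).

(-5.0000,0); λ=-2 ⇒ h* = (5)/2 = 2.5000.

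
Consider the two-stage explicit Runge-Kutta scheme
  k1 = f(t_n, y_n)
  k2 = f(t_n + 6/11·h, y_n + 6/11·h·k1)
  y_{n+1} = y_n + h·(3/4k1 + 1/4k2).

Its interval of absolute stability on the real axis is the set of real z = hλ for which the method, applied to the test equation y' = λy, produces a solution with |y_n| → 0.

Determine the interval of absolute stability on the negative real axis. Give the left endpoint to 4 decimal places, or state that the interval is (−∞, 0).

(-7.3333, 0).

With y'=λy (z=hλ):
  k1=λy_n ⇒ h·k1=z·y_n;  k2=λ(1+6/11z)y_n ⇒ h·k2=z(1+6/11z)y_n
  y_{n+1}/y_n = 1 + 3/4z + 1/4z(1+6/11z) = 1 + z + 3/22z²
  R(z) = 1 + z + 3/22z².

Solve |R(x)|<1 on ℝ⁻.
x=-1.22: |R|=0.0170
R=1: x+3/22x²=0 ⇒ x=−22/3=-7.3333; min R=1−1/(4·3/22)=-0.8333>−1
Confirm numerically:
  x=-6.884: |R|=0.57820 <1
  x=-3.956: |R|=0.82192 <1
  x=-3.139: |R|=0.79537 <1
  x=-7.595: |R|=1.27100 >1
  x=-7.410: |R|=1.07747 >1
Interval (-7.3333, 0).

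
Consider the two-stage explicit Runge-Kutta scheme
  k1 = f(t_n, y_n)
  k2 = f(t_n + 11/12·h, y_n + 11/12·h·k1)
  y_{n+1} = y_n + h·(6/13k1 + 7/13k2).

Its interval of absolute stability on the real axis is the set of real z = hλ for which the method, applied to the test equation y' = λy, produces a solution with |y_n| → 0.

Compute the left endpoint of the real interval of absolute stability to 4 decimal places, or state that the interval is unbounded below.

With y'=λy (z=hλ):
  k1=λy_n ⇒ h·k1=z·y_n;  k2=λ(1+11/12z)y_n ⇒ h·k2=z(1+11/12z)y_n
  y_{n+1}/y_n = 1 + 6/13z + 7/13z(1+11/12z) = 1 + z + 77/156z²
  R(z) = 1 + z + 77/156z².

Boundary: |R(x)|=1, x<0.
x=-1.66: |R|=0.7001
R=1: x+77/156x²=0 ⇒ x=−156/77=-2.0260; min R=1−1/(4·77/156)=0.4935>−1
Confirm numerically:
  x=-1.635: |R|=0.68448 <1
  x=-1.359: |R|=0.55260 <1
  x=-1.237: |R|=0.51828 <1
  x=-2.605: |R|=1.74451 >1
  x=-2.474: |R|=1.54710 >1
Stable set (-2.0260, 0).

left endpoint -2.0260.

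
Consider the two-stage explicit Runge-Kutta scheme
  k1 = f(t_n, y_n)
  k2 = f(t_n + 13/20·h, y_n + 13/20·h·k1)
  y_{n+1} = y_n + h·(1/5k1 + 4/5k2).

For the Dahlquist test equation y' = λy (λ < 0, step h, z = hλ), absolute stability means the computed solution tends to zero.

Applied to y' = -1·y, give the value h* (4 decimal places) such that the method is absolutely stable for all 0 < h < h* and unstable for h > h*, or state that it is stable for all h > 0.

(-1.9231,0); λ=-1 ⇒ h* = (25/13)/1 = 1.9231.

Set f=λy, z=hλ:
  k1=λy_n ⇒ h·k1=z·y_n;  k2=λ(1+13/20z)y_n ⇒ h·k2=z(1+13/20z)y_n
  y_{n+1}/y_n = 1 + 1/5z + 4/5z(1+13/20z) = 1 + z + 13/25z²
  Hence R(z) = 1 + z + 13/25z².

Solve |R(x)|<1 on ℝ⁻.
x=-1.74: |R|=0.8344
R=1: x+13/25x²=0 ⇒ x=−25/13=-1.9231; min R=1−1/(4·13/25)=0.5192>−1
Confirm numerically:
  x=-1.809: |R|=0.89269 <1
  x=-1.366: |R|=0.60430 <1
  x=-0.845: |R|=0.52629 <1
  x=-2.506: |R|=1.75962 >1
  x=-2.041: |R|=1.12515 >1
Stable set (-1.9231, 0).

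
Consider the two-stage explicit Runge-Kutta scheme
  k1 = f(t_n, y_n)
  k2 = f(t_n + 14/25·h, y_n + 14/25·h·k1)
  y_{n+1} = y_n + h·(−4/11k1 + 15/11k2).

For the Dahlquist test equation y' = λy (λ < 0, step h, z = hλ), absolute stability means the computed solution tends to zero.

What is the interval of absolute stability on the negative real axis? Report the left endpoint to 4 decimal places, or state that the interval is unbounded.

On y'=λy, z=hλ:
  k1=λy_n ⇒ h·k1=z·y_n;  k2=λ(1+14/25z)y_n ⇒ h·k2=z(1+14/25z)y_n
  y_{n+1}/y_n = 1 − 4/11z + 15/11z(1+14/25z) = 1 + z + 42/55z²
  so R(z) = 1 + z + 42/55z².

Boundary: |R(x)|=1, x<0.
x=-0.71: |R|=0.6749
R=1: x+42/55x²=0 ⇒ x=−55/42=-1.3095; min R=1−1/(4·42/55)=0.6726>−1
Confirm numerically:
  x=-1.232: |R|=0.92707 <1
  x=-1.007: |R|=0.76736 <1
  x=-0.898: |R|=0.71780 <1
  x=-0.818: |R|=0.69297 <1
  x=-1.806: |R|=1.68470 >1
  x=-1.368: |R|=1.06109 >1
So |R|<1 on (-1.3095, 0).

(-1.3095, 0).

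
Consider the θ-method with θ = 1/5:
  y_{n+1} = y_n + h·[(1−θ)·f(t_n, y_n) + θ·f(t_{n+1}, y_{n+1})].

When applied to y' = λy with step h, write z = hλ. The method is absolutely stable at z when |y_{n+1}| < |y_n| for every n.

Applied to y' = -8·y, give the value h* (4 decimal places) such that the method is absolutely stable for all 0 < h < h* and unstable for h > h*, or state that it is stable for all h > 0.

(-3.3333,0); λ=-8 ⇒ h* = (10/3)/8 = 0.4167.

Set f=λy, z=hλ:
  y_{n+1} = y_n + z·[4/5·y_n + 1/5·y_{n+1}] ⇒ (1 − 1/5z)y_{n+1} = (1 + 4/5z)y_n
  so R(z) = (1 + 4/5z)/(1 − 1/5z).

Solve |R(x)|<1 on ℝ⁻.
x=-1.15: |R|=0.0650
R=−1: 1+4/5x = −1+1/5x ⇒ -3/5x=2 ⇒ x=2/(-3/5)=-3.3333
Confirm numerically:
  x=-2.893: |R|=0.83264 <1
  x=-2.865: |R|=0.82136 <1
  x=-1.814: |R|=0.33108 <1
  x=-3.882: |R|=1.18532 >1
  x=-3.368: |R|=1.01243 >1
Stable set (-3.3333, 0).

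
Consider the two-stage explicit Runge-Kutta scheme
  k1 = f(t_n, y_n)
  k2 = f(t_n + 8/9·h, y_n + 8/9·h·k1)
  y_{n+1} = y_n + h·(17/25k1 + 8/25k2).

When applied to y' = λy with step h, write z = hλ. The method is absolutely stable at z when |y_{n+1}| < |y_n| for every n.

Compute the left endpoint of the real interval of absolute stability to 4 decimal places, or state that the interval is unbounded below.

left endpoint -3.5156.

On y'=λy, z=hλ:
  k1=λy_n ⇒ h·k1=z·y_n;  k2=λ(1+8/9z)y_n ⇒ h·k2=z(1+8/9z)y_n
  y_{n+1}/y_n = 1 + 17/25z + 8/25z(1+8/9z) = 1 + z + 64/225z²
  Hence R(z) = 1 + z + 64/225z².

Boundary: |R(x)|=1, x<0.
x=-0.45: |R|=0.6076
R=1: x+64/225x²=0 ⇒ x=−225/64=-3.5156; min R=1−1/(4·64/225)=0.1211>−1
Confirm numerically:
  x=-3.449: |R|=0.93464 <1
  x=-2.456: |R|=0.25975 <1
  x=-2.097: |R|=0.15382 <1
  x=-1.871: |R|=0.12474 <1
  x=-3.900: |R|=1.42640 >1
  x=-3.852: |R|=1.36856 >1
Stable set (-3.5156, 0).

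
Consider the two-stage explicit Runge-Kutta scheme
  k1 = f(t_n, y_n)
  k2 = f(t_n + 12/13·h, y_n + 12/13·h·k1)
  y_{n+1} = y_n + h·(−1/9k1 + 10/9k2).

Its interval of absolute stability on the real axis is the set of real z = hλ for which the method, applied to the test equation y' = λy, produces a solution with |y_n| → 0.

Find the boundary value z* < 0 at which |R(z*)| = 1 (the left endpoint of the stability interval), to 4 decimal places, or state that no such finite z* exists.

z* = -0.9750.

On y'=λy, z=hλ:
  k1=λy_n ⇒ h·k1=z·y_n;  k2=λ(1+12/13z)y_n ⇒ h·k2=z(1+12/13z)y_n
  y_{n+1}/y_n = 1 − 1/9z + 10/9z(1+12/13z) = 1 + z + 40/39z²
  Hence R(z) = 1 + z + 40/39z².

Need |R(x)|<1, x<0.
x=-0.94: |R|=0.9663
R=1: x+40/39x²=0 ⇒ x=−39/40=-0.9750; min R=1−1/(4·40/39)=0.7562>−1
Confirm numerically:
  x=-0.912: |R|=0.94107 <1
  x=-0.839: |R|=0.88297 <1
  x=-0.718: |R|=0.81074 <1
  x=-0.595: |R|=0.76810 <1
  x=-1.472: |R|=1.75034 >1
  x=-1.089: |R|=1.12733 >1
  x=-1.027: |R|=1.05477 >1
Interval (-0.9750, 0).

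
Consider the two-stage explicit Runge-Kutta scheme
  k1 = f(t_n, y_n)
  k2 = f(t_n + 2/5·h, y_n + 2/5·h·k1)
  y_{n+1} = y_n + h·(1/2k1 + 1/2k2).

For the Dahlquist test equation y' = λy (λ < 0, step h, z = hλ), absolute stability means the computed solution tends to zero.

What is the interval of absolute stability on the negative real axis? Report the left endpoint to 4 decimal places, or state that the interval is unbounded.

With y'=λy (z=hλ):
  k1=λy_n ⇒ h·k1=z·y_n;  k2=λ(1+2/5z)y_n ⇒ h·k2=z(1+2/5z)y_n
  y_{n+1}/y_n = 1 + 1/2z + 1/2z(1+2/5z) = 1 + z + 1/5z²
  R(z) = 1 + z + 1/5z².

Solve |R(x)|<1 on ℝ⁻.
x=-0.92: |R|=0.2493
R=1: x+1/5x²=0 ⇒ x=−5=-5.0000; min R=1−1/(4·1/5)=-0.2500>−1
Confirm numerically:
  x=-3.509: |R|=0.04638 <1
  x=-3.254: |R|=0.13630 <1
  x=-2.358: |R|=0.24597 <1
  x=-5.518: |R|=1.57166 >1
  x=-5.081: |R|=1.08231 >1
Stable set (-5.0000, 0).

(-5.0000, 0).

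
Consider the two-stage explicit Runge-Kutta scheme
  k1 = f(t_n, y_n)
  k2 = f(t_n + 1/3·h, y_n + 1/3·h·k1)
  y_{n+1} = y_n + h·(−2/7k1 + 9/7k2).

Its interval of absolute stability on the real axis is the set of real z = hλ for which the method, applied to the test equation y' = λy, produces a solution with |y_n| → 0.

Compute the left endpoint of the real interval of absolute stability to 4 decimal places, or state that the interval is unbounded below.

Test eqn y'=λy, z=hλ:
  k1=λy_n ⇒ h·k1=z·y_n;  k2=λ(1+1/3z)y_n ⇒ h·k2=z(1+1/3z)y_n
  y_{n+1}/y_n = 1 − 2/7z + 9/7z(1+1/3z) = 1 + z + 3/7z²
  ⇒ R(z) = 1 + z + 3/7z².

Boundary: |R(x)|=1, x<0.
x=-0.54: |R|=0.5850
R=1: x+3/7x²=0 ⇒ x=−7/3=-2.3333; min R=1−1/(4·3/7)=0.4167>−1
Confirm numerically:
  x=-2.087: |R|=0.77967 <1
  x=-1.795: |R|=0.58587 <1
  x=-1.446: |R|=0.45011 <1
  x=-2.737: |R|=1.47350 >1
  x=-2.515: |R|=1.19581 >1
Interval (-2.3333, 0).

z* = -2.3333.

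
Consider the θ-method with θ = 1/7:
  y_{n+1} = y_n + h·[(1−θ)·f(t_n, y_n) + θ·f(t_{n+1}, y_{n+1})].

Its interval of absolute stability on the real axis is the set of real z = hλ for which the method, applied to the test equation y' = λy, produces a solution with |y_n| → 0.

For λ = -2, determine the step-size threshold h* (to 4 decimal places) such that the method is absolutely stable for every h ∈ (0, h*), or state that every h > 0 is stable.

(-2.8000,0); λ=-2 ⇒ h* = (14/5)/2 = 1.4000.

Test eqn y'=λy, z=hλ:
  y_{n+1} = y_n + z·[6/7·y_n + 1/7·y_{n+1}] ⇒ (1 − 1/7z)y_{n+1} = (1 + 6/7z)y_n
  so R(z) = (1 + 6/7z)/(1 − 1/7z).

Solve |R(x)|<1 on ℝ⁻.
x=-1.59: |R|=0.2957
R=−1: 1+6/7x = −1+1/7x ⇒ -5/7x=2 ⇒ x=2/(-5/7)=-2.8000
Confirm numerically:
  x=-2.464: |R|=0.82249 <1
  x=-1.905: |R|=0.49747 <1
  x=-1.408: |R|=0.17222 <1
  x=-1.323: |R|=0.11270 <1
  x=-3.310: |R|=1.24733 >1
  x=-3.248: |R|=1.21858 >1
  x=-2.931: |R|=1.06596 >1
So |R|<1 on (-2.8000, 0).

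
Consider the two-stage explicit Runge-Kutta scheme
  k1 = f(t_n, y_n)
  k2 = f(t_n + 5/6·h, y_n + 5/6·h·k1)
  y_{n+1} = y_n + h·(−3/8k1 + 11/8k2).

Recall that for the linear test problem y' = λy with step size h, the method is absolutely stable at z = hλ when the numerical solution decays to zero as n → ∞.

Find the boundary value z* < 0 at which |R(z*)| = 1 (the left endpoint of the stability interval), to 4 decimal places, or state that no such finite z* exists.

On y'=λy, z=hλ:
  k1=λy_n ⇒ h·k1=z·y_n;  k2=λ(1+5/6z)y_n ⇒ h·k2=z(1+5/6z)y_n
  y_{n+1}/y_n = 1 − 3/8z + 11/8z(1+5/6z) = 1 + z + 55/48z²
  R(z) = 1 + z + 55/48z².

Find x<0 with |R(x)|<1.
x=-1.47: |R|=2.0060
R=1: x+55/48x²=0 ⇒ x=−48/55=-0.8727; min R=1−1/(4·55/48)=0.7818>−1
Confirm numerically:
  x=-0.610: |R|=0.81636 <1
  x=-0.428: |R|=0.78190 <1
  x=-0.366: |R|=0.78749 <1
  x=-1.153: |R|=1.37028 >1
  x=-1.078: |R|=1.25355 >1
Stable set (-0.8727, 0).

left endpoint -0.8727.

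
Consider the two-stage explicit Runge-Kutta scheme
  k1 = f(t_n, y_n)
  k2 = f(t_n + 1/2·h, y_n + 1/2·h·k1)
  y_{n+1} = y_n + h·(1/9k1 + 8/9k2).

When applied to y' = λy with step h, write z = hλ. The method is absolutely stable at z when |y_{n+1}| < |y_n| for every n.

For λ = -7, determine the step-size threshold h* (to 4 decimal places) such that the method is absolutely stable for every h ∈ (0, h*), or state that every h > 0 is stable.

(-2.2500,0); λ=-7 ⇒ h* = (9/4)/7 = 0.3214.

Test eqn y'=λy, z=hλ:
  k1=λy_n ⇒ h·k1=z·y_n;  k2=λ(1+1/2z)y_n ⇒ h·k2=z(1+1/2z)y_n
  y_{n+1}/y_n = 1 + 1/9z + 8/9z(1+1/2z) = 1 + z + 4/9z²
  ⇒ R(z) = 1 + z + 4/9z².

Need |R(x)|<1, x<0.
x=-1.31: |R|=0.4527
R=1: x+4/9x²=0 ⇒ x=−9/4=-2.2500; min R=1−1/(4·4/9)=0.4375>−1
Confirm numerically:
  x=-1.549: |R|=0.51740 <1
  x=-1.474: |R|=0.49163 <1
  x=-1.437: |R|=0.48076 <1
  x=-1.169: |R|=0.43836 <1
  x=-2.417: |R|=1.17940 >1
  x=-2.355: |R|=1.10990 >1
Interval (-2.2500, 0).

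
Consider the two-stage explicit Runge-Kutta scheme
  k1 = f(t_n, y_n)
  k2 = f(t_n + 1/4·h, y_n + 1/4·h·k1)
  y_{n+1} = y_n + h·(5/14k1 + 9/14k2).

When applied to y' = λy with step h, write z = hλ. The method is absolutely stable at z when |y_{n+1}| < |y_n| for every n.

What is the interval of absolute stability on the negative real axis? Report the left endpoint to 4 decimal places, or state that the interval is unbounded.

Set f=λy, z=hλ:
  k1=λy_n ⇒ h·k1=z·y_n;  k2=λ(1+1/4z)y_n ⇒ h·k2=z(1+1/4z)y_n
  y_{n+1}/y_n = 1 + 5/14z + 9/14z(1+1/4z) = 1 + z + 9/56z²
  ⇒ R(z) = 1 + z + 9/56z².

Find x<0 with |R(x)|<1.
x=-1.55: |R|=0.1639
R=1: x+9/56x²=0 ⇒ x=−56/9=-6.2222; min R=1−1/(4·9/56)=-0.5556>−1
Confirm numerically:
  x=-5.736: |R|=0.55177 <1
  x=-4.766: |R|=0.11541 <1
  x=-4.098: |R|=0.39903 <1
  x=-2.757: |R|=0.53540 <1
  x=-6.793: |R|=1.62314 >1
  x=-6.396: |R|=1.17863 >1
  x=-6.259: |R|=1.03700 >1
Interval (-6.2222, 0).

(-6.2222, 0).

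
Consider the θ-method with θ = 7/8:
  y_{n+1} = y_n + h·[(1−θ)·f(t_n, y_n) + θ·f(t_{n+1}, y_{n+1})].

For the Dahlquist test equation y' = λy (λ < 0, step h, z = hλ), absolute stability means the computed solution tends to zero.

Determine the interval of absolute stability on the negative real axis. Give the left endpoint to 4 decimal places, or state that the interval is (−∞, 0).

Set f=λy, z=hλ:
  y_{n+1} = y_n + z·[1/8·y_n + 7/8·y_{n+1}] ⇒ (1 − 7/8z)y_{n+1} = (1 + 1/8z)y_n
  ⇒ R(z) = (1 + 1/8z)/(1 − 7/8z).

Solve |R(x)|<1 on ℝ⁻.
x=-0.52: |R|=0.6426
x=-2: |R|=0.2727
x=-10: |R|=0.0256
x=-100: |R|=0.1299
θ=7/8≥1/2 ⇒ |1+1/8x|<|1−7/8x| ∀x<0 ⇒ unbounded interval.

(−∞, 0) — no finite endpoint.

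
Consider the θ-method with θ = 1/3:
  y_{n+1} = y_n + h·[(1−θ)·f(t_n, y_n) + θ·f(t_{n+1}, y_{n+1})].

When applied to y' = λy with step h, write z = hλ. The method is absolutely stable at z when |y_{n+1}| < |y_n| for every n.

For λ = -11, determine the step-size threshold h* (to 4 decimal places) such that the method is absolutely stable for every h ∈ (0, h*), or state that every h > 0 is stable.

(-6.0000,0); λ=-11 ⇒ h* = (6)/11 = 0.5455.

On y'=λy, z=hλ:
  y_{n+1} = y_n + z·[2/3·y_n + 1/3·y_{n+1}] ⇒ (1 − 1/3z)y_{n+1} = (1 + 2/3z)y_n
  Hence R(z) = (1 + 2/3z)/(1 − 1/3z).

Solve |R(x)|<1 on ℝ⁻.
x=-1.58: |R|=0.0349
R=−1: 1+2/3x = −1+1/3x ⇒ -1/3x=2 ⇒ x=2/(-1/3)=-6.0000
Confirm numerically:
  x=-5.661: |R|=0.96086 <1
  x=-4.543: |R|=0.80684 <1
  x=-2.649: |R|=0.40680 <1
  x=-2.507: |R|=0.36572 <1
  x=-6.533: |R|=1.05591 >1
  x=-6.434: |R|=1.04600 >1
Interval (-6.0000, 0).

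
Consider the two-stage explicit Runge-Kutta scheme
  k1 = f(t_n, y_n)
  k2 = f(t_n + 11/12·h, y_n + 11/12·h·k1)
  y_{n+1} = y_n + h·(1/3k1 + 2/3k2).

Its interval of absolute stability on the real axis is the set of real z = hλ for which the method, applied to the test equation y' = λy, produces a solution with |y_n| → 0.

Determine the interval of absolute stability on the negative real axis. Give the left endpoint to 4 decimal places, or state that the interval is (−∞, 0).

(-1.6364, 0).

Test eqn y'=λy, z=hλ:
  k1=λy_n ⇒ h·k1=z·y_n;  k2=λ(1+11/12z)y_n ⇒ h·k2=z(1+11/12z)y_n
  y_{n+1}/y_n = 1 + 1/3z + 2/3z(1+11/12z) = 1 + z + 11/18z²
  R(z) = 1 + z + 11/18z².

Need |R(x)|<1, x<0.
x=-1.17: |R|=0.6665
R=1: x+11/18x²=0 ⇒ x=−18/11=-1.6364; min R=1−1/(4·11/18)=0.5909>−1
Confirm numerically:
  x=-1.615: |R|=0.97892 <1
  x=-1.446: |R|=0.83178 <1
  x=-1.087: |R|=0.63507 <1
  x=-1.051: |R|=0.62403 <1
  x=-2.079: |R|=1.56237 >1
  x=-2.037: |R|=1.49873 >1
  x=-1.892: |R|=1.29557 >1
So |R|<1 on (-1.6364, 0).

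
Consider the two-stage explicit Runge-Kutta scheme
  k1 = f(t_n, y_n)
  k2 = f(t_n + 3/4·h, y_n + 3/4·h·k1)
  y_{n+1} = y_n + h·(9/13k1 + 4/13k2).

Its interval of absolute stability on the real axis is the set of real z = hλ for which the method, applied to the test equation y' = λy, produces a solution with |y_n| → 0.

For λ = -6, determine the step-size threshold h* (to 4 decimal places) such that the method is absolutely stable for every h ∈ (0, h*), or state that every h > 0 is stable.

On y'=λy, z=hλ:
  k1=λy_n ⇒ h·k1=z·y_n;  k2=λ(1+3/4z)y_n ⇒ h·k2=z(1+3/4z)y_n
  y_{n+1}/y_n = 1 + 9/13z + 4/13z(1+3/4z) = 1 + z + 3/13z²
  so R(z) = 1 + z + 3/13z².

Find x<0 with |R(x)|<1.
x=-0.79: |R|=0.3540
R=1: x+3/13x²=0 ⇒ x=−13/3=-4.3333; min R=1−1/(4·3/13)=-0.0833>−1
Confirm numerically:
  x=-4.310: |R|=0.97679 <1
  x=-4.088: |R|=0.76856 <1
  x=-3.496: |R|=0.32447 <1
  x=-2.136: |R|=0.08312 <1
  x=-4.835: |R|=1.55974 >1
  x=-4.822: |R|=1.54377 >1
  x=-4.559: |R|=1.23742 >1
Stable set (-4.3333, 0).

(-4.3333,0); λ=-6 ⇒ h* = (13/3)/6 = 0.7222.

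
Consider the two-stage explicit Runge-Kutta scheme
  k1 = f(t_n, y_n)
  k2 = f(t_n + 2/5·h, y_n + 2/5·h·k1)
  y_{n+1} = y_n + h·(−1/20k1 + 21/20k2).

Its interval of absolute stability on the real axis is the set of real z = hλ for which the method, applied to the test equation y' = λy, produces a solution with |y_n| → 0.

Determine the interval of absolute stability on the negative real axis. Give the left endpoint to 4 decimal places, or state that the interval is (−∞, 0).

On y'=λy, z=hλ:
  k1=λy_n ⇒ h·k1=z·y_n;  k2=λ(1+2/5z)y_n ⇒ h·k2=z(1+2/5z)y_n
  y_{n+1}/y_n = 1 − 1/20z + 21/20z(1+2/5z) = 1 + z + 21/50z²
  ⇒ R(z) = 1 + z + 21/50z².

Need |R(x)|<1, x<0.
x=-0.43: |R|=0.6477
R=1: x+21/50x²=0 ⇒ x=−50/21=-2.3810; min R=1−1/(4·21/50)=0.4048>−1
Confirm numerically:
  x=-2.002: |R|=0.68136 <1
  x=-1.926: |R|=0.63198 <1
  x=-1.753: |R|=0.53766 <1
  x=-2.900: |R|=1.63220 >1
  x=-2.545: |R|=1.17535 >1
  x=-2.461: |R|=1.08274 >1
So |R|<1 on (-2.3810, 0).

z∈(-2.3810,0).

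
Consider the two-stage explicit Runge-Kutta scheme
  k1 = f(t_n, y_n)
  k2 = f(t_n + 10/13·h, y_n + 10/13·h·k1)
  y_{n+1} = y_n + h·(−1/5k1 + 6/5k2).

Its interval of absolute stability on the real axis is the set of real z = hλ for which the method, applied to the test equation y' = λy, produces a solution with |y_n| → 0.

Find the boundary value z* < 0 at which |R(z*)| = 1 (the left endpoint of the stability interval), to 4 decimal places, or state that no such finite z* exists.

With y'=λy (z=hλ):
  k1=λy_n ⇒ h·k1=z·y_n;  k2=λ(1+10/13z)y_n ⇒ h·k2=z(1+10/13z)y_n
  y_{n+1}/y_n = 1 − 1/5z + 6/5z(1+10/13z) = 1 + z + 12/13z²
  so R(z) = 1 + z + 12/13z².

Need |R(x)|<1, x<0.
x=-1.07: |R|=0.9868
R=1: x+12/13x²=0 ⇒ x=−13/12=-1.0833; min R=1−1/(4·12/13)=0.7292>−1
Confirm numerically:
  x=-1.057: |R|=0.97431 <1
  x=-0.942: |R|=0.87711 <1
  x=-0.823: |R|=0.80223 <1
  x=-0.706: |R|=0.75409 <1
  x=-1.617: |R|=1.79656 >1
  x=-1.584: |R|=1.73205 >1
Interval (-1.0833, 0).

left endpoint -1.0833.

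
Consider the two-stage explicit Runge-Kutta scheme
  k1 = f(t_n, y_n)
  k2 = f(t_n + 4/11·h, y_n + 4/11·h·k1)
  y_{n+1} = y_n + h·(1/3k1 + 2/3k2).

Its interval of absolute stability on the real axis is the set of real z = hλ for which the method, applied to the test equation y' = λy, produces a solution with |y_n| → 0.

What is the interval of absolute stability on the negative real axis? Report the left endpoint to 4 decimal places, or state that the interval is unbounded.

z∈(-4.1250,0).

Test eqn y'=λy, z=hλ:
  k1=λy_n ⇒ h·k1=z·y_n;  k2=λ(1+4/11z)y_n ⇒ h·k2=z(1+4/11z)y_n
  y_{n+1}/y_n = 1 + 1/3z + 2/3z(1+4/11z) = 1 + z + 8/33z²
  R(z) = 1 + z + 8/33z².

Boundary: |R(x)|=1, x<0.
x=-0.92: |R|=0.2852
R=1: x+8/33x²=0 ⇒ x=−33/8=-4.1250; min R=1−1/(4·8/33)=-0.0312>−1
Confirm numerically:
  x=-2.766: |R|=0.08873 <1
  x=-2.093: |R|=0.03102 <1
  x=-1.808: |R|=0.01555 <1
  x=-4.673: |R|=1.62080 >1
  x=-4.590: |R|=1.51742 >1
  x=-4.377: |R|=1.26739 >1
So |R|<1 on (-4.1250, 0).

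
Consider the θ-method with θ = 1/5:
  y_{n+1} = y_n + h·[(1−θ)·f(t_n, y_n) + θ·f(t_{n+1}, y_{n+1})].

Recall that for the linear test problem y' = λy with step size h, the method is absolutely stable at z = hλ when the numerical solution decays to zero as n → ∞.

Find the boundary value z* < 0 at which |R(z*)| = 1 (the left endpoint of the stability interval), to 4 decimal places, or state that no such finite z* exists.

On y'=λy, z=hλ:
  y_{n+1} = y_n + z·[4/5·y_n + 1/5·y_{n+1}] ⇒ (1 − 1/5z)y_{n+1} = (1 + 4/5z)y_n
  R(z) = (1 + 4/5z)/(1 − 1/5z).

Solve |R(x)|<1 on ℝ⁻.
x=-0.88: |R|=0.2517
R=−1: 1+4/5x = −1+1/5x ⇒ -3/5x=2 ⇒ x=2/(-3/5)=-3.3333
Confirm numerically:
  x=-2.950: |R|=0.85535 <1
  x=-1.762: |R|=0.30287 <1
  x=-1.683: |R|=0.25917 <1
  x=-3.707: |R|=1.12875 >1
  x=-3.531: |R|=1.06951 >1
  x=-3.527: |R|=1.06814 >1
Interval (-3.3333, 0).

left endpoint -3.3333.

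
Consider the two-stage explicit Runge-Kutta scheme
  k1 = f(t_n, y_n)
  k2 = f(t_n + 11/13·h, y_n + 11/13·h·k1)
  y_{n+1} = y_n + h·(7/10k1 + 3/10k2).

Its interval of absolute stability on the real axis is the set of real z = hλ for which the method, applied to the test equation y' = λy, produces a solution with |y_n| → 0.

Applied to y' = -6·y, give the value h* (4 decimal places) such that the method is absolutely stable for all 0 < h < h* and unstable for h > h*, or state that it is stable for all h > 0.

Set f=λy, z=hλ:
  k1=λy_n ⇒ h·k1=z·y_n;  k2=λ(1+11/13z)y_n ⇒ h·k2=z(1+11/13z)y_n
  y_{n+1}/y_n = 1 + 7/10z + 3/10z(1+11/13z) = 1 + z + 33/130z²
  R(z) = 1 + z + 33/130z².

Solve |R(x)|<1 on ℝ⁻.
x=-1.55: |R|=0.0599
R=1: x+33/130x²=0 ⇒ x=−130/33=-3.9394; min R=1−1/(4·33/130)=0.0152>−1
Confirm numerically:
  x=-2.771: |R|=0.17814 <1
  x=-1.907: |R|=0.01615 <1
  x=-1.756: |R|=0.02674 <1
  x=-4.435: |R|=1.55796 >1
  x=-4.347: |R|=1.44978 >1
  x=-4.028: |R|=1.09060 >1
Stable set (-3.9394, 0).

(-3.9394,0); λ=-6 ⇒ h* = (130/33)/6 = 0.6566.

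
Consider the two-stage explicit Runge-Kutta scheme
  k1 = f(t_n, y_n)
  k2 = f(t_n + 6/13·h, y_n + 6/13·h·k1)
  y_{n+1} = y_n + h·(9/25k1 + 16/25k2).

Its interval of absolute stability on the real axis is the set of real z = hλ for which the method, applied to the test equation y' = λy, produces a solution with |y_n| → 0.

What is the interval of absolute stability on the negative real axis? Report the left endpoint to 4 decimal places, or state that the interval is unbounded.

(-3.3854, 0).

Test eqn y'=λy, z=hλ:
  k1=λy_n ⇒ h·k1=z·y_n;  k2=λ(1+6/13z)y_n ⇒ h·k2=z(1+6/13z)y_n
  y_{n+1}/y_n = 1 + 9/25z + 16/25z(1+6/13z) = 1 + z + 96/325z²
  so R(z) = 1 + z + 96/325z².

Need |R(x)|<1, x<0.
x=-1.01: |R|=0.2913
R=1: x+96/325x²=0 ⇒ x=−325/96=-3.3854; min R=1−1/(4·96/325)=0.1536>−1
Confirm numerically:
  x=-3.338: |R|=0.95325 <1
  x=-2.692: |R|=0.44861 <1
  x=-2.492: |R|=0.34236 <1
  x=-3.732: |R|=1.38206 >1
  x=-3.443: |R|=1.05856 >1
  x=-3.430: |R|=1.04517 >1
Stable set (-3.3854, 0).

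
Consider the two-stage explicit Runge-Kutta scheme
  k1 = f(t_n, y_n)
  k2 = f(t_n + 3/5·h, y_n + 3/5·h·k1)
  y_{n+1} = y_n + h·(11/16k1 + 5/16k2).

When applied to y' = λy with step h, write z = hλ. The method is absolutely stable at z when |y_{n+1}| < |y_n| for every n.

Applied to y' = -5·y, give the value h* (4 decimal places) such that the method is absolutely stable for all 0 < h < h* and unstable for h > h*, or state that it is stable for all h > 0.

(-5.3333,0); λ=-5 ⇒ h* = (16/3)/5 = 1.0667.

On y'=λy, z=hλ:
  k1=λy_n ⇒ h·k1=z·y_n;  k2=λ(1+3/5z)y_n ⇒ h·k2=z(1+3/5z)y_n
  y_{n+1}/y_n = 1 + 11/16z + 5/16z(1+3/5z) = 1 + z + 3/16z²
  Hence R(z) = 1 + z + 3/16z².

Boundary: |R(x)|=1, x<0.
x=-1.66: |R|=0.1433
R=1: x+3/16x²=0 ⇒ x=−16/3=-5.3333; min R=1−1/(4·3/16)=-0.3333>−1
Confirm numerically:
  x=-3.076: |R|=0.30192 <1
  x=-2.945: |R|=0.31881 <1
  x=-2.651: |R|=0.33329 <1
  x=-2.272: |R|=0.30413 <1
  x=-5.912: |R|=1.64145 >1
  x=-5.428: |R|=1.09635 >1
Stable set (-5.3333, 0).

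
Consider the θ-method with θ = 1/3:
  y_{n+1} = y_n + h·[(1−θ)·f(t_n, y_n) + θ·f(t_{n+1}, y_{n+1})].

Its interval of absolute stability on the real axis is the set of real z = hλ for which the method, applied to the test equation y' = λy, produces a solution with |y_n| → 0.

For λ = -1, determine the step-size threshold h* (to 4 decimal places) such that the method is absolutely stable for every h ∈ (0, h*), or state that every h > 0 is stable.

(-6.0000,0); λ=-1 ⇒ h* = (6)/1 = 6.0000.

With y'=λy (z=hλ):
  y_{n+1} = y_n + z·[2/3·y_n + 1/3·y_{n+1}] ⇒ (1 − 1/3z)y_{n+1} = (1 + 2/3z)y_n
  so R(z) = (1 + 2/3z)/(1 − 1/3z).

Need |R(x)|<1, x<0.
x=-1.46: |R|=0.0179
R=−1: 1+2/3x = −1+1/3x ⇒ -1/3x=2 ⇒ x=2/(-1/3)=-6.0000
Confirm numerically:
  x=-5.163: |R|=0.89746 <1
  x=-4.402: |R|=0.78411 <1
  x=-4.019: |R|=0.71777 <1
  x=-6.336: |R|=1.03599 >1
  x=-6.306: |R|=1.03288 >1
  x=-6.102: |R|=1.01121 >1
Interval (-6.0000, 0).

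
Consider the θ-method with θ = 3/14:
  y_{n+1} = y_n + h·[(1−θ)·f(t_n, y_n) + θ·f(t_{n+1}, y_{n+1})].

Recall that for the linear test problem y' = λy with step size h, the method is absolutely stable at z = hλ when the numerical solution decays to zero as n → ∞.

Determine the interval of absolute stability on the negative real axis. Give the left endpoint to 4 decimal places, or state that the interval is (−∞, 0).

z∈(-3.5000,0).

Test eqn y'=λy, z=hλ:
  y_{n+1} = y_n + z·[11/14·y_n + 3/14·y_{n+1}] ⇒ (1 − 3/14z)y_{n+1} = (1 + 11/14z)y_n
  ⇒ R(z) = (1 + 11/14z)/(1 − 3/14z).

Find x<0 with |R(x)|<1.
x=-1.09: |R|=0.1164
R=−1: 1+11/14x = −1+3/14x ⇒ -4/7x=2 ⇒ x=2/(-4/7)=-3.5000
Confirm numerically:
  x=-3.074: |R|=0.85324 <1
  x=-2.522: |R|=0.63721 <1
  x=-2.439: |R|=0.60182 <1
  x=-1.413: |R|=0.08460 <1
  x=-3.816: |R|=1.09934 >1
  x=-3.762: |R|=1.08289 >1
  x=-3.729: |R|=1.07274 >1
Interval (-3.5000, 0).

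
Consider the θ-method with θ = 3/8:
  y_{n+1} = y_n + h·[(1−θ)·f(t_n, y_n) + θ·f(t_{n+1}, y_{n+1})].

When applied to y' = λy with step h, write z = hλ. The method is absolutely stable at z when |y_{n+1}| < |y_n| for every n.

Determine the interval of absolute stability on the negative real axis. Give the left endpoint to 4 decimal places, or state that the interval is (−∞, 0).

(-8.0000, 0).

Test eqn y'=λy, z=hλ:
  y_{n+1} = y_n + z·[5/8·y_n + 3/8·y_{n+1}] ⇒ (1 − 3/8z)y_{n+1} = (1 + 5/8z)y_n
  so R(z) = (1 + 5/8z)/(1 − 3/8z).

Find x<0 with |R(x)|<1.
x=-0.75: |R|=0.4146
R=−1: 1+5/8x = −1+3/8x ⇒ -1/4x=2 ⇒ x=2/(-1/4)=-8.0000
Confirm numerically:
  x=-6.973: |R|=0.92897 <1
  x=-6.071: |R|=0.85282 <1
  x=-4.140: |R|=0.62194 <1
  x=-8.465: |R|=1.02785 >1
  x=-8.226: |R|=1.01383 >1
  x=-8.040: |R|=1.00249 >1
Stable set (-8.0000, 0).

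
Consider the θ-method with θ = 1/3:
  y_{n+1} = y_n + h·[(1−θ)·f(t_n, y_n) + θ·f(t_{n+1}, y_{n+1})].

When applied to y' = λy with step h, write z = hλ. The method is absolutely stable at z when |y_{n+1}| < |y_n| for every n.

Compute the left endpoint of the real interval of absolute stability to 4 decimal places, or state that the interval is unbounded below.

With y'=λy (z=hλ):
  y_{n+1} = y_n + z·[2/3·y_n + 1/3·y_{n+1}] ⇒ (1 − 1/3z)y_{n+1} = (1 + 2/3z)y_n
  R(z) = (1 + 2/3z)/(1 − 1/3z).

Need |R(x)|<1, x<0.
x=-1.55: |R|=0.0220
R=−1: 1+2/3x = −1+1/3x ⇒ -1/3x=2 ⇒ x=2/(-1/3)=-6.0000
Confirm numerically:
  x=-5.928: |R|=0.99194 <1
  x=-5.301: |R|=0.91579 <1
  x=-4.276: |R|=0.76306 <1
  x=-2.414: |R|=0.33764 <1
  x=-6.441: |R|=1.04671 >1
  x=-6.212: |R|=1.02301 >1
  x=-6.146: |R|=1.01596 >1
So |R|<1 on (-6.0000, 0).

z* = -6.0000.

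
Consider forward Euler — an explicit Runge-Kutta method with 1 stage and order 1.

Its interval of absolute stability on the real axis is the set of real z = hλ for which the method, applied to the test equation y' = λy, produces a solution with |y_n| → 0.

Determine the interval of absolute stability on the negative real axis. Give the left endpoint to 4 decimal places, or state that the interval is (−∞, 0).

Test eqn y'=λy, z=hλ:
  order 1, 1-stage ⇒ R(z)=1+z
  (e.g. R(-0.48)=0.52000, |R|=0.52000)

Find x<0 with |R(x)|<1.
x=-0.48: |R|=0.5200
|R(-1.2)|=0.2000 |R(-1.1)|=0.1000 |R(-1.04)|=0.0400
Bisect:
  x_lo=-2.4235 |R|=1.4235  x_hi=-0.0601 |R|=0.9399
  mid=-1.24182 |R|=0.24182 →hi
  mid=-1.83266 |R|=0.83266 →hi
  mid=-2.12808 |R|=1.12808 →lo
  mid=-1.98037 |R|=0.98037 →hi
  mid=-2.05422 |R|=1.05422 →lo
  mid=-2.01730 |R|=1.01730 →lo
  mid=-1.99883 |R|=0.99883 →hi
  ...
  [-2.00013,-1.99999] ⇒ x*=-2.0000
Stable set (-2.0000, 0).

z∈(-2.0000,0).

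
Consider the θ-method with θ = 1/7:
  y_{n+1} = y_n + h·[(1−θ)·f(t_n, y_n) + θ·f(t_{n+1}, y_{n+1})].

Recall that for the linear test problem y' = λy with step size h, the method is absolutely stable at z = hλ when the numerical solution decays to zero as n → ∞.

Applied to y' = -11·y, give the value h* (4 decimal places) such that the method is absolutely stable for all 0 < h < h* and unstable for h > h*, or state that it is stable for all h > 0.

Set f=λy, z=hλ:
  y_{n+1} = y_n + z·[6/7·y_n + 1/7·y_{n+1}] ⇒ (1 − 1/7z)y_{n+1} = (1 + 6/7z)y_n
  R(z) = (1 + 6/7z)/(1 − 1/7z).

Find x<0 with |R(x)|<1.
x=-0.37: |R|=0.6486
R=−1: 1+6/7x = −1+1/7x ⇒ -5/7x=2 ⇒ x=2/(-5/7)=-2.8000
Confirm numerically:
  x=-2.691: |R|=0.94376 <1
  x=-2.147: |R|=0.64305 <1
  x=-1.472: |R|=0.21624 <1
  x=-1.396: |R|=0.16389 <1
  x=-3.076: |R|=1.13696 >1
  x=-3.001: |R|=1.10049 >1
Stable set (-2.8000, 0).

(-2.8000,0); λ=-11 ⇒ h* = (14/5)/11 = 0.2545.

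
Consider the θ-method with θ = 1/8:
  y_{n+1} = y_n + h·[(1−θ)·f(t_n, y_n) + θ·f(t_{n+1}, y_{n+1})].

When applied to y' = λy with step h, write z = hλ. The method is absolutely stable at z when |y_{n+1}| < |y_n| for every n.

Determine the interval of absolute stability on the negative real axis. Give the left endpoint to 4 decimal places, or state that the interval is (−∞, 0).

Test eqn y'=λy, z=hλ:
  y_{n+1} = y_n + z·[7/8·y_n + 1/8·y_{n+1}] ⇒ (1 − 1/8z)y_{n+1} = (1 + 7/8z)y_n
  ⇒ R(z) = (1 + 7/8z)/(1 − 1/8z).

Need |R(x)|<1, x<0.
x=-1.36: |R|=0.1624
R=−1: 1+7/8x = −1+1/8x ⇒ -3/4x=2 ⇒ x=2/(-3/4)=-2.6667
Confirm numerically:
  x=-2.542: |R|=0.92905 <1
  x=-1.878: |R|=0.52096 <1
  x=-1.364: |R|=0.16531 <1
  x=-1.289: |R|=0.11013 <1
  x=-3.104: |R|=1.23631 >1
  x=-2.989: |R|=1.17599 >1
  x=-2.951: |R|=1.15578 >1
Stable set (-2.6667, 0).

z∈(-2.6667,0).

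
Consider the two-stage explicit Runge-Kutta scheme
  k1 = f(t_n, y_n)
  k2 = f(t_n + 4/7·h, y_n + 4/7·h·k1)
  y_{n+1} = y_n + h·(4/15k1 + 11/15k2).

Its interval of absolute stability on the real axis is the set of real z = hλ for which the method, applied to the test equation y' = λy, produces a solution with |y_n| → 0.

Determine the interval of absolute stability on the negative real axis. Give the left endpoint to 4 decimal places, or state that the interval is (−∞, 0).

z∈(-2.3864,0).

Set f=λy, z=hλ:
  k1=λy_n ⇒ h·k1=z·y_n;  k2=λ(1+4/7z)y_n ⇒ h·k2=z(1+4/7z)y_n
  y_{n+1}/y_n = 1 + 4/15z + 11/15z(1+4/7z) = 1 + z + 44/105z²
  R(z) = 1 + z + 44/105z².

Find x<0 with |R(x)|<1.
x=-0.58: |R|=0.5610
R=1: x+44/105x²=0 ⇒ x=−105/44=-2.3864; min R=1−1/(4·44/105)=0.4034>−1
Confirm numerically:
  x=-2.264: |R|=0.88391 <1
  x=-1.900: |R|=0.61276 <1
  x=-1.073: |R|=0.40946 <1
  x=-2.938: |R|=1.67915 >1
  x=-2.658: |R|=1.30256 >1
  x=-2.468: |R|=1.08443 >1
Interval (-2.3864, 0).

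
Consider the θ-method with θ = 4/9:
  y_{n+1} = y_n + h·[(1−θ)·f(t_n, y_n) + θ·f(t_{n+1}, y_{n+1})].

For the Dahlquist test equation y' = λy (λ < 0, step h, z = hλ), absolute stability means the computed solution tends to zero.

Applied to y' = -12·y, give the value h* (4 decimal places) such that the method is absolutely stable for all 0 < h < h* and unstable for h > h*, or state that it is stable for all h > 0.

Test eqn y'=λy, z=hλ:
  y_{n+1} = y_n + z·[5/9·y_n + 4/9·y_{n+1}] ⇒ (1 − 4/9z)y_{n+1} = (1 + 5/9z)y_n
  R(z) = (1 + 5/9z)/(1 − 4/9z).

Boundary: |R(x)|=1, x<0.
x=-1.16: |R|=0.2346
R=−1: 1+5/9x = −1+4/9x ⇒ -1/9x=2 ⇒ x=2/(-1/9)=-18.0000
Confirm numerically:
  x=-17.772: |R|=0.99715 <1
  x=-15.485: |R|=0.96455 <1
  x=-14.113: |R|=0.94061 <1
  x=-9.478: |R|=0.81834 <1
  x=-18.567: |R|=1.00681 >1
  x=-18.459: |R|=1.00554 >1
  x=-18.349: |R|=1.00424 >1
Interval (-18.0000, 0).

(-18.0000,0); λ=-12 ⇒ h* = (18)/12 = 1.5000.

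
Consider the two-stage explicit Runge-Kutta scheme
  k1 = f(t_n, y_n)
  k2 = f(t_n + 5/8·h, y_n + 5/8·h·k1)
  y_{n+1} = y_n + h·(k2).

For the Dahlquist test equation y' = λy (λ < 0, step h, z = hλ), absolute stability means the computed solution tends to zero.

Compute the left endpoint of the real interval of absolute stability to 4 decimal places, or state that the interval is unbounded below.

z* = -1.6000.

Set f=λy, z=hλ:
  k1=λy_n ⇒ h·k1=z·y_n;  k2=λ(1+5/8z)y_n ⇒ h·k2=z(1+5/8z)y_n
  y_{n+1}/y_n = 1 + z(1+5/8z) = 1 + z + 5/8z²
  Hence R(z) = 1 + z + 5/8z².

Find x<0 with |R(x)|<1.
x=-0.57: |R|=0.6331
R=1: x+5/8x²=0 ⇒ x=−8/5=-1.6000; min R=1−1/(4·5/8)=0.6000>−1
Confirm numerically:
  x=-1.486: |R|=0.89412 <1
  x=-0.805: |R|=0.60002 <1
  x=-0.649: |R|=0.61425 <1
  x=-1.773: |R|=1.19171 >1
  x=-1.768: |R|=1.18564 >1
  x=-1.721: |R|=1.13015 >1
Stable set (-1.6000, 0).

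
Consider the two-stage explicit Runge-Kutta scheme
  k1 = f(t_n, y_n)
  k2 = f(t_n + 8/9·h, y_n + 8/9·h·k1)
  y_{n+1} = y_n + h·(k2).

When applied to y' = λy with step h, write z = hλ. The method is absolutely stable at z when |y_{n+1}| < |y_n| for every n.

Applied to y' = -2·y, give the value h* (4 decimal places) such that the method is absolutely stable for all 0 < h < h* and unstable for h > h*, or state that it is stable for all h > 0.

(-1.1250,0); λ=-2 ⇒ h* = (9/8)/2 = 0.5625.

With y'=λy (z=hλ):
  k1=λy_n ⇒ h·k1=z·y_n;  k2=λ(1+8/9z)y_n ⇒ h·k2=z(1+8/9z)y_n
  y_{n+1}/y_n = 1 + z(1+8/9z) = 1 + z + 8/9z²
  Hence R(z) = 1 + z + 8/9z².

Need |R(x)|<1, x<0.
x=-0.57: |R|=0.7188
R=1: x+8/9x²=0 ⇒ x=−9/8=-1.1250; min R=1−1/(4·8/9)=0.7188>−1
Confirm numerically:
  x=-1.071: |R|=0.94859 <1
  x=-0.998: |R|=0.88734 <1
  x=-0.911: |R|=0.82671 <1
  x=-0.651: |R|=0.72571 <1
  x=-1.488: |R|=1.48013 >1
  x=-1.400: |R|=1.34222 >1
  x=-1.218: |R|=1.10069 >1
So |R|<1 on (-1.1250, 0).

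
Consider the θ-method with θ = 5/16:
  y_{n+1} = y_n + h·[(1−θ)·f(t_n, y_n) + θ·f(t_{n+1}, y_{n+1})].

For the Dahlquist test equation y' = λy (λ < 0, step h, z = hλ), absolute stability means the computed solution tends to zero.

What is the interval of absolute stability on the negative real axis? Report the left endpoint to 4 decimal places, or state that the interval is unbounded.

With y'=λy (z=hλ):
  y_{n+1} = y_n + z·[11/16·y_n + 5/16·y_{n+1}] ⇒ (1 − 5/16z)y_{n+1} = (1 + 11/16z)y_n
  ⇒ R(z) = (1 + 11/16z)/(1 − 5/16z).

Find x<0 with |R(x)|<1.
x=-1.38: |R|=0.0358
R=−1: 1+11/16x = −1+5/16x ⇒ -3/8x=2 ⇒ x=2/(-3/8)=-5.3333
Confirm numerically:
  x=-4.254: |R|=0.82624 <1
  x=-4.025: |R|=0.78270 <1
  x=-3.637: |R|=0.70227 <1
  x=-2.617: |R|=0.43964 <1
  x=-5.730: |R|=1.05330 >1
  x=-5.665: |R|=1.04490 >1
Interval (-5.3333, 0).

(-5.3333, 0).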